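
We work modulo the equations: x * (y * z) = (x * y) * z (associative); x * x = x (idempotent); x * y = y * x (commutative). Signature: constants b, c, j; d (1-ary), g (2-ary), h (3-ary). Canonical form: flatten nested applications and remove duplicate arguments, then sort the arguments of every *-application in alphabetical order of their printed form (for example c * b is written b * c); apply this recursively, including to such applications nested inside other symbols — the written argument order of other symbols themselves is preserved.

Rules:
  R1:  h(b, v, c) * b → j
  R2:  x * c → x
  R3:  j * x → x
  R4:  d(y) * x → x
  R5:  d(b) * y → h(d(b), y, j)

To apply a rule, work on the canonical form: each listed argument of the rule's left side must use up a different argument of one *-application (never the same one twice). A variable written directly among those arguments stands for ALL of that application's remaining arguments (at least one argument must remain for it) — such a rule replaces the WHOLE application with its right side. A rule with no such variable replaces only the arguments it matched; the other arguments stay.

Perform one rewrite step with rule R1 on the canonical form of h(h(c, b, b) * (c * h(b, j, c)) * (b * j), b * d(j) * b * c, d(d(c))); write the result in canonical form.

Answer: h(c * h(c, b, b) * j, b * c * d(j), d(d(c)))

Derivation:
Canonical form:  h(b * c * h(b, j, c) * h(c, b, b) * j, b * c * d(j), d(d(c)))
Match R1:  consume b, h(b, j, c);  v := j
Result:  h(c * h(c, b, b) * j, b * c * d(j), d(d(c)))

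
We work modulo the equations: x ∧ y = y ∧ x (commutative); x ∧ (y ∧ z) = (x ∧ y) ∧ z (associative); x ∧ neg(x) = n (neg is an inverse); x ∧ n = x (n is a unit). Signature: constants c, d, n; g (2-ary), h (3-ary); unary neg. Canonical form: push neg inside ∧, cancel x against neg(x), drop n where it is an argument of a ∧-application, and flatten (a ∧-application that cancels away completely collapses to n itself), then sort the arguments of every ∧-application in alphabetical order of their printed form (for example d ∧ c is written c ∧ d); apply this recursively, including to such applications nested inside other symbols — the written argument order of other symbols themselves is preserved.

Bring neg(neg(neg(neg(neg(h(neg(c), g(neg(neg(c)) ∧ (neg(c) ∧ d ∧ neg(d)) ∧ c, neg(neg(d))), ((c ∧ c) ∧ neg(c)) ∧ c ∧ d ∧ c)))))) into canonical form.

Push neg inside:  distribute neg over ∧ and collapse double neg
Collect:  neg(h(neg(c), g(c, d), c ∧ c ∧ c ∧ d))

Answer: neg(h(neg(c), g(c, d), c ∧ c ∧ c ∧ d))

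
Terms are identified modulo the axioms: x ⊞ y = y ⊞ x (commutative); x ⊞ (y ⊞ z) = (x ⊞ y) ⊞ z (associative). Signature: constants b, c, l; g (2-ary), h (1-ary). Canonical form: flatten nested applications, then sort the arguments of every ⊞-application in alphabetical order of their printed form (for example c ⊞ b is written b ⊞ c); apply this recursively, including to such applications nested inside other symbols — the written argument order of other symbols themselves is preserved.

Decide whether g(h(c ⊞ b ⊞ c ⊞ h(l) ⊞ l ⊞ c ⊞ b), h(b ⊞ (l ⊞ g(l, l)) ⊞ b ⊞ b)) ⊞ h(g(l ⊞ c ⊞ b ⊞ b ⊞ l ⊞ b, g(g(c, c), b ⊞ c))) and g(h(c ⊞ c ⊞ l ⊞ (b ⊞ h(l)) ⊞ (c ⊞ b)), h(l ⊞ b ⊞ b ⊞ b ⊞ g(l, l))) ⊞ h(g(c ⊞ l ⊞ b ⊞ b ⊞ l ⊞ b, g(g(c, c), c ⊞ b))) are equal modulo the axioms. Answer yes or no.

Left:  g(h(c ⊞ b ⊞ c ⊞ h(l) ⊞ l ⊞ c ⊞ b), h(b ⊞ (l ⊞ g(l, l)) ⊞ b ⊞ b)) ⊞ h(g(l ⊞ c ⊞ b ⊞ b ⊞ l ⊞ b, g(g(c, c), b ⊞ c)))
  Canonicalize subterm:  g(h(c ⊞ b ⊞ c ⊞ h(l) ⊞ l ⊞ c ⊞ b), h(b ⊞ (l ⊞ g(l, l)) ⊞ b ⊞ b))  →  g(h(b ⊞ b ⊞ c ⊞ c ⊞ c ⊞ h(l) ⊞ l), h(b ⊞ b ⊞ b ⊞ g(l, l) ⊞ l))
  Simplify inside:  h(g(l ⊞ c ⊞ b ⊞ b ⊞ l ⊞ b, g(g(c, c), b ⊞ c)))  →  h(g(b ⊞ b ⊞ b ⊞ c ⊞ l ⊞ l, g(g(c, c), b ⊞ c)))
  Sort:  g(h(b ⊞ b ⊞ c ⊞ c ⊞ c ⊞ h(l) ⊞ l), h(b ⊞ b ⊞ b ⊞ g(l, l) ⊞ l)) ⊞ h(g(b ⊞ b ⊞ b ⊞ c ⊞ l ⊞ l, g(g(c, c), b ⊞ c)))
Right:  g(h(c ⊞ c ⊞ l ⊞ (b ⊞ h(l)) ⊞ (c ⊞ b)), h(l ⊞ b ⊞ b ⊞ b ⊞ g(l, l))) ⊞ h(g(c ⊞ l ⊞ b ⊞ b ⊞ l ⊞ b, g(g(c, c), c ⊞ b)))
  Inside:  g(h(c ⊞ c ⊞ l ⊞ (b ⊞ h(l)) ⊞ (c ⊞ b)), h(l ⊞ b ⊞ b ⊞ b ⊞ g(l, l)))  →  g(h(b ⊞ b ⊞ c ⊞ c ⊞ c ⊞ h(l) ⊞ l), h(b ⊞ b ⊞ b ⊞ g(l, l) ⊞ l))
  Inside:  h(g(c ⊞ l ⊞ b ⊞ b ⊞ l ⊞ b, g(g(c, c), c ⊞ b)))  →  h(g(b ⊞ b ⊞ b ⊞ c ⊞ l ⊞ l, g(g(c, c), b ⊞ c)))
  Sort:  g(h(b ⊞ b ⊞ c ⊞ c ⊞ c ⊞ h(l) ⊞ l), h(b ⊞ b ⊞ b ⊞ g(l, l) ⊞ l)) ⊞ h(g(b ⊞ b ⊞ b ⊞ c ⊞ l ⊞ l, g(g(c, c), b ⊞ c)))

Answer: yes — both canonical forms are g(h(b ⊞ b ⊞ c ⊞ c ⊞ c ⊞ h(l) ⊞ l), h(b ⊞ b ⊞ b ⊞ g(l, l) ⊞ l)) ⊞ h(g(b ⊞ b ⊞ b ⊞ c ⊞ l ⊞ l, g(g(c, c), b ⊞ c)))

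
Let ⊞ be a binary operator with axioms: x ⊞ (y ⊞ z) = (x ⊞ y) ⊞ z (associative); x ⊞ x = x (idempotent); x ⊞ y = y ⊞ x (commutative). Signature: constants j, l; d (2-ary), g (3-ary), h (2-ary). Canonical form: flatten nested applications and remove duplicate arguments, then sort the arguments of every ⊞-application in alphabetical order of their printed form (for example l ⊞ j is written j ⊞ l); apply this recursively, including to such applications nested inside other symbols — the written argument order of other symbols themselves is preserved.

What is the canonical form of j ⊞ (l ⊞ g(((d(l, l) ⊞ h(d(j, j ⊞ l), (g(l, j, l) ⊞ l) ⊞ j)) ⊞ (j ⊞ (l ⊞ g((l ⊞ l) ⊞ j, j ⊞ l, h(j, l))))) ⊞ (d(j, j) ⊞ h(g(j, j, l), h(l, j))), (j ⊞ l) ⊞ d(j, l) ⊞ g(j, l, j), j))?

Answer: g(d(j, j) ⊞ d(l, l) ⊞ g(j ⊞ l, j ⊞ l, h(j, l)) ⊞ h(d(j, j ⊞ l), g(l, j, l) ⊞ j ⊞ l) ⊞ h(g(j, j, l), h(l, j)) ⊞ j ⊞ l, d(j, l) ⊞ g(j, l, j) ⊞ j ⊞ l, j) ⊞ j ⊞ l

Derivation:
Un-nest:  j ⊞ l ⊞ g(((d(l, l) ⊞ h(d(j, j ⊞ l), (g(l, j, l) ⊞ l) ⊞ j)) ⊞ (j ⊞ (l ⊞ g((l ⊞ l) ⊞ j, j ⊞ l, h(j, l))))) ⊞ (d(j, j) ⊞ h(g(j, j, l), h(l, j))), (j ⊞ l) ⊞ d(j, l) ⊞ g(j, l, j), j)
Simplify inside:  g(((d(l, l) ⊞ h(d(j, j ⊞ l), (g(l, j, l) ⊞ l) ⊞ j)) ⊞ (j ⊞ (l ⊞ g((l ⊞ l) ⊞ j, j ⊞ l, h(j, l))))) ⊞ (d(j, j) ⊞ h(g(j, j, l), h(l, j))), (j ⊞ l) ⊞ d(j, l) ⊞ g(j, l, j), j)  →  g(d(j, j) ⊞ d(l, l) ⊞ g(j ⊞ l, j ⊞ l, h(j, l)) ⊞ h(d(j, j ⊞ l), g(l, j, l) ⊞ j ⊞ l) ⊞ h(g(j, j, l), h(l, j)) ⊞ j ⊞ l, d(j, l) ⊞ g(j, l, j) ⊞ j ⊞ l, j)
Sort arguments:  g(d(j, j) ⊞ d(l, l) ⊞ g(j ⊞ l, j ⊞ l, h(j, l)) ⊞ h(d(j, j ⊞ l), g(l, j, l) ⊞ j ⊞ l) ⊞ h(g(j, j, l), h(l, j)) ⊞ j ⊞ l, d(j, l) ⊞ g(j, l, j) ⊞ j ⊞ l, j) ⊞ j ⊞ l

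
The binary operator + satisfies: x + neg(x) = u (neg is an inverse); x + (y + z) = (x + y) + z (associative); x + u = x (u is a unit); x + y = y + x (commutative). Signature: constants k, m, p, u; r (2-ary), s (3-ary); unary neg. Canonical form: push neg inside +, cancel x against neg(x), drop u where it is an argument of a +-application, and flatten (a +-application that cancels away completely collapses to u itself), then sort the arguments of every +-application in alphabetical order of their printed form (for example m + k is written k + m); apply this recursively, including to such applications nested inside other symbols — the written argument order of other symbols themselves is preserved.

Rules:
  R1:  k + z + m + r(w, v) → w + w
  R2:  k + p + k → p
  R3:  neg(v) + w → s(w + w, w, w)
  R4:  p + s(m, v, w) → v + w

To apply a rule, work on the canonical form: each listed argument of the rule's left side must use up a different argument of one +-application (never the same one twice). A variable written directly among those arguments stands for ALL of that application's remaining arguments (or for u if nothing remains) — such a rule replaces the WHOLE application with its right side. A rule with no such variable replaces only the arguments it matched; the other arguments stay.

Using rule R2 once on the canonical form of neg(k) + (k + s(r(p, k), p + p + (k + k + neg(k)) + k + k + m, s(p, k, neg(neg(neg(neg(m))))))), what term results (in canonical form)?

Answer: s(r(p, k), k + m + p + p, s(p, k, m))

Derivation:
Canonical form:  s(r(p, k), k + k + k + m + p + p, s(p, k, m))
R2 matches:  uses k, k, p
New term:  s(r(p, k), k + m + p + p, s(p, k, m))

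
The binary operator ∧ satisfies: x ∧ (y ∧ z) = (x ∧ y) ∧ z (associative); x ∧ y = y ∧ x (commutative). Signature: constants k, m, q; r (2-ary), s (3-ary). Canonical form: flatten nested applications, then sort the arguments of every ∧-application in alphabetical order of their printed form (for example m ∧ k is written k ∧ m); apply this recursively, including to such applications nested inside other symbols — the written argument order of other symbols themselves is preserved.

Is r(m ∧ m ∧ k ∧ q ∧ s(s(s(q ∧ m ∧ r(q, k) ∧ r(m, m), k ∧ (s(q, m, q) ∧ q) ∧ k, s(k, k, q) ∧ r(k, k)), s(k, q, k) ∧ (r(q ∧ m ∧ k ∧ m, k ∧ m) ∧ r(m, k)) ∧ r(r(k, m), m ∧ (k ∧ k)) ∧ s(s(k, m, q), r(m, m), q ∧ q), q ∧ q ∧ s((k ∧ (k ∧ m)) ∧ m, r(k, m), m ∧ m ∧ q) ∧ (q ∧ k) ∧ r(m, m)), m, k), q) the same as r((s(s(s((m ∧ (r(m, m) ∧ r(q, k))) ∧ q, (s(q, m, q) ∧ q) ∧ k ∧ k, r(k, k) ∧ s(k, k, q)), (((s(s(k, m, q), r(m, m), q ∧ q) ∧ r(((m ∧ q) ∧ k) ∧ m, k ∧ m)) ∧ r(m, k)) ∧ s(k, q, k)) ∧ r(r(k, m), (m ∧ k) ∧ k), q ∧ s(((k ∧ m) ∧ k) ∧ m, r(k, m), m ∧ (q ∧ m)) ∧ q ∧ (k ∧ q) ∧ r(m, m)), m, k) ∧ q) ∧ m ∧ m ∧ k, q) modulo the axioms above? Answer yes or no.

Left:  r(m ∧ m ∧ k ∧ q ∧ s(s(s(q ∧ m ∧ r(q, k) ∧ r(m, m), k ∧ (s(q, m, q) ∧ q) ∧ k, s(k, k, q) ∧ r(k, k)), s(k, q, k) ∧ (r(q ∧ m ∧ k ∧ m, k ∧ m) ∧ r(m, k)) ∧ r(r(k, m), m ∧ (k ∧ k)) ∧ s(s(k, m, q), r(m, m), q ∧ q), q ∧ q ∧ s((k ∧ (k ∧ m)) ∧ m, r(k, m), m ∧ m ∧ q) ∧ (q ∧ k) ∧ r(m, m)), m, k), q)
  Work inside:  m ∧ m ∧ k ∧ q ∧ s(s(s(q ∧ m ∧ r(q, k) ∧ r(m, m), k ∧ (s(q, m, q) ∧ q) ∧ k, s(k, k, q) ∧ r(k, k)), s(k, q, k) ∧ (r(q ∧ m ∧ k ∧ m, k ∧ m) ∧ r(m, k)) ∧ r(r(k, m), m ∧ (k ∧ k)) ∧ s(s(k, m, q), r(m, m), q ∧ q), q ∧ q ∧ s((k ∧ (k ∧ m)) ∧ m, r(k, m), m ∧ m ∧ q) ∧ (q ∧ k) ∧ r(m, m)), m, k)
  Simplify inside:  s(s(s(q ∧ m ∧ r(q, k) ∧ r(m, m), k ∧ (s(q, m, q) ∧ q) ∧ k, s(k, k, q) ∧ r(k, k)), s(k, q, k) ∧ (r(q ∧ m ∧ k ∧ m, k ∧ m) ∧ r(m, k)) ∧ r(r(k, m), m ∧ (k ∧ k)) ∧ s(s(k, m, q), r(m, m), q ∧ q), q ∧ q ∧ s((k ∧ (k ∧ m)) ∧ m, r(k, m), m ∧ m ∧ q) ∧ (q ∧ k) ∧ r(m, m)), m, k)  →  s(s(s(m ∧ q ∧ r(m, m) ∧ r(q, k), k ∧ k ∧ q ∧ s(q, m, q), r(k, k) ∧ s(k, k, q)), r(k ∧ m ∧ m ∧ q, k ∧ m) ∧ r(m, k) ∧ r(r(k, m), k ∧ k ∧ m) ∧ s(k, q, k) ∧ s(s(k, m, q), r(m, m), q ∧ q), k ∧ q ∧ q ∧ q ∧ r(m, m) ∧ s(k ∧ k ∧ m ∧ m, r(k, m), m ∧ m ∧ q)), m, k)
  Sort:  k ∧ m ∧ m ∧ q ∧ s(s(s(m ∧ q ∧ r(m, m) ∧ r(q, k), k ∧ k ∧ q ∧ s(q, m, q), r(k, k) ∧ s(k, k, q)), r(k ∧ m ∧ m ∧ q, k ∧ m) ∧ r(m, k) ∧ r(r(k, m), k ∧ k ∧ m) ∧ s(k, q, k) ∧ s(s(k, m, q), r(m, m), q ∧ q), k ∧ q ∧ q ∧ q ∧ r(m, m) ∧ s(k ∧ k ∧ m ∧ m, r(k, m), m ∧ m ∧ q)), m, k)
  Put back:  r(k ∧ m ∧ m ∧ q ∧ s(s(s(m ∧ q ∧ r(m, m) ∧ r(q, k), k ∧ k ∧ q ∧ s(q, m, q), r(k, k) ∧ s(k, k, q)), r(k ∧ m ∧ m ∧ q, k ∧ m) ∧ r(m, k) ∧ r(r(k, m), k ∧ k ∧ m) ∧ s(k, q, k) ∧ s(s(k, m, q), r(m, m), q ∧ q), k ∧ q ∧ q ∧ q ∧ r(m, m) ∧ s(k ∧ k ∧ m ∧ m, r(k, m), m ∧ m ∧ q)), m, k), q)
Right:  r((s(s(s((m ∧ (r(m, m) ∧ r(q, k))) ∧ q, (s(q, m, q) ∧ q) ∧ k ∧ k, r(k, k) ∧ s(k, k, q)), (((s(s(k, m, q), r(m, m), q ∧ q) ∧ r(((m ∧ q) ∧ k) ∧ m, k ∧ m)) ∧ r(m, k)) ∧ s(k, q, k)) ∧ r(r(k, m), (m ∧ k) ∧ k), q ∧ s(((k ∧ m) ∧ k) ∧ m, r(k, m), m ∧ (q ∧ m)) ∧ q ∧ (k ∧ q) ∧ r(m, m)), m, k) ∧ q) ∧ m ∧ m ∧ k, q)
  Work inside:  (s(s(s((m ∧ (r(m, m) ∧ r(q, k))) ∧ q, (s(q, m, q) ∧ q) ∧ k ∧ k, r(k, k) ∧ s(k, k, q)), (((s(s(k, m, q), r(m, m), q ∧ q) ∧ r(((m ∧ q) ∧ k) ∧ m, k ∧ m)) ∧ r(m, k)) ∧ s(k, q, k)) ∧ r(r(k, m), (m ∧ k) ∧ k), q ∧ s(((k ∧ m) ∧ k) ∧ m, r(k, m), m ∧ (q ∧ m)) ∧ q ∧ (k ∧ q) ∧ r(m, m)), m, k) ∧ q) ∧ m ∧ m ∧ k
  Un-nest:  s(s(s((m ∧ (r(m, m) ∧ r(q, k))) ∧ q, (s(q, m, q) ∧ q) ∧ k ∧ k, r(k, k) ∧ s(k, k, q)), (((s(s(k, m, q), r(m, m), q ∧ q) ∧ r(((m ∧ q) ∧ k) ∧ m, k ∧ m)) ∧ r(m, k)) ∧ s(k, q, k)) ∧ r(r(k, m), (m ∧ k) ∧ k), q ∧ s(((k ∧ m) ∧ k) ∧ m, r(k, m), m ∧ (q ∧ m)) ∧ q ∧ (k ∧ q) ∧ r(m, m)), m, k) ∧ q ∧ m ∧ m ∧ k
  Simplify inside:  s(s(s((m ∧ (r(m, m) ∧ r(q, k))) ∧ q, (s(q, m, q) ∧ q) ∧ k ∧ k, r(k, k) ∧ s(k, k, q)), (((s(s(k, m, q), r(m, m), q ∧ q) ∧ r(((m ∧ q) ∧ k) ∧ m, k ∧ m)) ∧ r(m, k)) ∧ s(k, q, k)) ∧ r(r(k, m), (m ∧ k) ∧ k), q ∧ s(((k ∧ m) ∧ k) ∧ m, r(k, m), m ∧ (q ∧ m)) ∧ q ∧ (k ∧ q) ∧ r(m, m)), m, k)  →  s(s(s(m ∧ q ∧ r(m, m) ∧ r(q, k), k ∧ k ∧ q ∧ s(q, m, q), r(k, k) ∧ s(k, k, q)), r(k ∧ m ∧ m ∧ q, k ∧ m) ∧ r(m, k) ∧ r(r(k, m), k ∧ k ∧ m) ∧ s(k, q, k) ∧ s(s(k, m, q), r(m, m), q ∧ q), k ∧ q ∧ q ∧ q ∧ r(m, m) ∧ s(k ∧ k ∧ m ∧ m, r(k, m), m ∧ m ∧ q)), m, k)
  Order the arguments:  k ∧ m ∧ m ∧ q ∧ s(s(s(m ∧ q ∧ r(m, m) ∧ r(q, k), k ∧ k ∧ q ∧ s(q, m, q), r(k, k) ∧ s(k, k, q)), r(k ∧ m ∧ m ∧ q, k ∧ m) ∧ r(m, k) ∧ r(r(k, m), k ∧ k ∧ m) ∧ s(k, q, k) ∧ s(s(k, m, q), r(m, m), q ∧ q), k ∧ q ∧ q ∧ q ∧ r(m, m) ∧ s(k ∧ k ∧ m ∧ m, r(k, m), m ∧ m ∧ q)), m, k)
  Put back:  r(k ∧ m ∧ m ∧ q ∧ s(s(s(m ∧ q ∧ r(m, m) ∧ r(q, k), k ∧ k ∧ q ∧ s(q, m, q), r(k, k) ∧ s(k, k, q)), r(k ∧ m ∧ m ∧ q, k ∧ m) ∧ r(m, k) ∧ r(r(k, m), k ∧ k ∧ m) ∧ s(k, q, k) ∧ s(s(k, m, q), r(m, m), q ∧ q), k ∧ q ∧ q ∧ q ∧ r(m, m) ∧ s(k ∧ k ∧ m ∧ m, r(k, m), m ∧ m ∧ q)), m, k), q)

Answer: yes — both canonical forms are r(k ∧ m ∧ m ∧ q ∧ s(s(s(m ∧ q ∧ r(m, m) ∧ r(q, k), k ∧ k ∧ q ∧ s(q, m, q), r(k, k) ∧ s(k, k, q)), r(k ∧ m ∧ m ∧ q, k ∧ m) ∧ r(m, k) ∧ r(r(k, m), k ∧ k ∧ m) ∧ s(k, q, k) ∧ s(s(k, m, q), r(m, m), q ∧ q), k ∧ q ∧ q ∧ q ∧ r(m, m) ∧ s(k ∧ k ∧ m ∧ m, r(k, m), m ∧ m ∧ q)), m, k), q)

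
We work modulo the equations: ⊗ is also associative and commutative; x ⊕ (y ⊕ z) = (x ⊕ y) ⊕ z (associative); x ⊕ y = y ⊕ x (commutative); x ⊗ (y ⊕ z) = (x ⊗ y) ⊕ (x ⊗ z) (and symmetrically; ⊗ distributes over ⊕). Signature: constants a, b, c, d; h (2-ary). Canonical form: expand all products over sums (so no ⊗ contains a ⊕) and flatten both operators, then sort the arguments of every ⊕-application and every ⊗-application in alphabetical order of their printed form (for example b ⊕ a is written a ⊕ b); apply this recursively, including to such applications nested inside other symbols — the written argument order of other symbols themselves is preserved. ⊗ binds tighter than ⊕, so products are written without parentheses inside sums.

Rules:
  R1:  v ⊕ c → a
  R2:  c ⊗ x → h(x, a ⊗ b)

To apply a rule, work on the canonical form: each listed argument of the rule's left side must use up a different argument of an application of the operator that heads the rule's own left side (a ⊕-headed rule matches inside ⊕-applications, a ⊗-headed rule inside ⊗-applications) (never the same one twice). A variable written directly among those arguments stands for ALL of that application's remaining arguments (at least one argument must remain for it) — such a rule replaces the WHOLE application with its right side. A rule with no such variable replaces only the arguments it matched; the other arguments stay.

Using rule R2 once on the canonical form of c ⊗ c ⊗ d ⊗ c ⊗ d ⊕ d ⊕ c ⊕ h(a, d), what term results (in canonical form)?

Answer: c ⊕ d ⊕ h(a, d) ⊕ h(c ⊗ c ⊗ d ⊗ d, a ⊗ b)

Derivation:
Canonical form:  c ⊕ c ⊗ c ⊗ c ⊗ d ⊗ d ⊕ d ⊕ h(a, d)
Match R2:  consume c;  x := c ⊗ c ⊗ d ⊗ d
Every leftover argument binds to the variable; the entire application is replaced.
Result:  c ⊕ d ⊕ h(a, d) ⊕ h(c ⊗ c ⊗ d ⊗ d, a ⊗ b)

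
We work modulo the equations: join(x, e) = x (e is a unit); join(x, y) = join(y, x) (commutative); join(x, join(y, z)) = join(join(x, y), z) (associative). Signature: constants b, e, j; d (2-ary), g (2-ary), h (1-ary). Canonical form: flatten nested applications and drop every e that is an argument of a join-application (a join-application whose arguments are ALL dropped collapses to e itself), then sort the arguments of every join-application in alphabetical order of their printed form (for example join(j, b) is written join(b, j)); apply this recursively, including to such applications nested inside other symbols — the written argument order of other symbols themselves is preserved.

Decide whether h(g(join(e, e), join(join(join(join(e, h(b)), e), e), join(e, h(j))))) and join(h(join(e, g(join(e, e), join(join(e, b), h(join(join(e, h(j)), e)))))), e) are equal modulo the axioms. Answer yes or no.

Left:  h(g(join(e, e), join(join(join(join(e, h(b)), e), e), join(e, h(j)))))
  Work inside:  join(join(join(join(e, h(b)), e), e), join(e, h(j)))
  Flatten:  join(e, h(b), e, e, e, h(j))
  Units out:  drop e (×4)
  Order the arguments:  join(h(b), h(j))
  Rebuild:  h(g(e, join(h(b), h(j))))
Right:  join(h(join(e, g(join(e, e), join(join(e, b), h(join(join(e, h(j)), e)))))), e)
  Simplify inside:  h(join(e, g(join(e, e), join(join(e, b), h(join(join(e, h(j)), e))))))  →  h(g(e, join(b, h(h(j)))))
  Unit:  drop e
  Sort:  h(g(e, join(b, h(h(j)))))

Answer: no — h(g(e, join(h(b), h(j)))) vs h(g(e, join(b, h(h(j)))))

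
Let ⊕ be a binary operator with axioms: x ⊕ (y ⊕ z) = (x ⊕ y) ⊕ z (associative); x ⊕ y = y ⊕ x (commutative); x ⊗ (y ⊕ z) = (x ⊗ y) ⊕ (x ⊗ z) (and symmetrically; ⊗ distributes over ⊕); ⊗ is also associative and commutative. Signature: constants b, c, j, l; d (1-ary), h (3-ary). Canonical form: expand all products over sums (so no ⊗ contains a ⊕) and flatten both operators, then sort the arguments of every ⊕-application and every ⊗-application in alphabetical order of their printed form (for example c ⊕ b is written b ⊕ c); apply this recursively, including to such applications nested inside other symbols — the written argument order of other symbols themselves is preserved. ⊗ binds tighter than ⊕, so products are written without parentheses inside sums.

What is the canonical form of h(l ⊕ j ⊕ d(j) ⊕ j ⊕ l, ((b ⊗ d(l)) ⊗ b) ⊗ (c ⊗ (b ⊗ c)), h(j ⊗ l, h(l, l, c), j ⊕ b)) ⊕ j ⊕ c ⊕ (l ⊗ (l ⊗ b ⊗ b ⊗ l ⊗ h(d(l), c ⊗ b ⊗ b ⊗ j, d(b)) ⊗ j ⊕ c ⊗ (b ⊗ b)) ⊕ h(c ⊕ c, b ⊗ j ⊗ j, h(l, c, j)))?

Answer: b ⊗ b ⊗ c ⊗ l ⊕ b ⊗ b ⊗ h(d(l), b ⊗ b ⊗ c ⊗ j, d(b)) ⊗ j ⊗ l ⊗ l ⊗ l ⊕ c ⊕ h(c ⊕ c, b ⊗ j ⊗ j, h(l, c, j)) ⊕ h(d(j) ⊕ j ⊕ j ⊕ l ⊕ l, b ⊗ b ⊗ b ⊗ c ⊗ c ⊗ d(l), h(j ⊗ l, h(l, l, c), b ⊕ j)) ⊕ j

Derivation:
Distribute:  h(d(j) ⊕ j ⊕ j ⊕ l ⊕ l, b ⊗ b ⊗ b ⊗ c ⊗ c ⊗ d(l), h(j ⊗ l, h(l, l, c), b ⊕ j)) ⊕ j ⊕ c ⊕ b ⊗ b ⊗ h(d(l), b ⊗ b ⊗ c ⊗ j, d(b)) ⊗ j ⊗ l ⊗ l ⊗ l ⊕ b ⊗ b ⊗ c ⊗ l ⊕ h(c ⊕ c, b ⊗ j ⊗ j, h(l, c, j))
Order the arguments:  b ⊗ b ⊗ c ⊗ l ⊕ b ⊗ b ⊗ h(d(l), b ⊗ b ⊗ c ⊗ j, d(b)) ⊗ j ⊗ l ⊗ l ⊗ l ⊕ c ⊕ h(c ⊕ c, b ⊗ j ⊗ j, h(l, c, j)) ⊕ h(d(j) ⊕ j ⊕ j ⊕ l ⊕ l, b ⊗ b ⊗ b ⊗ c ⊗ c ⊗ d(l), h(j ⊗ l, h(l, l, c), b ⊕ j)) ⊕ j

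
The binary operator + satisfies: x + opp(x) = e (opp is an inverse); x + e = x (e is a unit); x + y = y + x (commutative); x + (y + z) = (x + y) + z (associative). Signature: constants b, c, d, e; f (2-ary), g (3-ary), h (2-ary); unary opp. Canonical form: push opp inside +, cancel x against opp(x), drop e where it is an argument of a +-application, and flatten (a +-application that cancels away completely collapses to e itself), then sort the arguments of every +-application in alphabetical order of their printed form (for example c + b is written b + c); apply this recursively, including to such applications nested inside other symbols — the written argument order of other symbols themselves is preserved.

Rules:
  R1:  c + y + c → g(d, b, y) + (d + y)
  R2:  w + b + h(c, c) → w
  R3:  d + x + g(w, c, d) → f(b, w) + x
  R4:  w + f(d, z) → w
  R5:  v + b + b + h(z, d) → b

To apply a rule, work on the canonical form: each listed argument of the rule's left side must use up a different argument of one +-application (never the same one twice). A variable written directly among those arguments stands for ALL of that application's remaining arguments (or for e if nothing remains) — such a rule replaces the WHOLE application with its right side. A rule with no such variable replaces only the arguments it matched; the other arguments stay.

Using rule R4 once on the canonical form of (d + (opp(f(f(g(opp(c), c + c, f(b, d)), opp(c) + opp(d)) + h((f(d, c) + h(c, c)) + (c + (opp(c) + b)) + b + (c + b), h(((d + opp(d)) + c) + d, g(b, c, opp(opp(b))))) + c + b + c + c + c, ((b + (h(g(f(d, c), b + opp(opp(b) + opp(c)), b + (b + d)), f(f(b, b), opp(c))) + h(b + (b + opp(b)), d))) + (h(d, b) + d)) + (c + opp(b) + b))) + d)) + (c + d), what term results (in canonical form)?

Canonical form:  c + d + d + d + opp(f(b + c + c + c + c + f(g(opp(c), c + c, f(b, d)), opp(c) + opp(d)) + h(b + b + b + c + f(d, c) + h(c, c), h(c + d, g(b, c, b))), b + c + d + h(b, d) + h(d, b) + h(g(f(d, c), b + b + c, b + b + d), f(f(b, b), opp(c)))))
Apply R4:  consuming f(d, c);  w := b + b + b + c + h(c, c), z := c
Every leftover argument binds to the variable; the entire application is replaced.
New term:  c + d + d + d + opp(f(b + c + c + c + c + f(g(opp(c), c + c, f(b, d)), opp(c) + opp(d)) + h(b + b + b + c + h(c, c), h(c + d, g(b, c, b))), b + c + d + h(b, d) + h(d, b) + h(g(f(d, c), b + b + c, b + b + d), f(f(b, b), opp(c)))))

Answer: c + d + d + d + opp(f(b + c + c + c + c + f(g(opp(c), c + c, f(b, d)), opp(c) + opp(d)) + h(b + b + b + c + h(c, c), h(c + d, g(b, c, b))), b + c + d + h(b, d) + h(d, b) + h(g(f(d, c), b + b + c, b + b + d), f(f(b, b), opp(c)))))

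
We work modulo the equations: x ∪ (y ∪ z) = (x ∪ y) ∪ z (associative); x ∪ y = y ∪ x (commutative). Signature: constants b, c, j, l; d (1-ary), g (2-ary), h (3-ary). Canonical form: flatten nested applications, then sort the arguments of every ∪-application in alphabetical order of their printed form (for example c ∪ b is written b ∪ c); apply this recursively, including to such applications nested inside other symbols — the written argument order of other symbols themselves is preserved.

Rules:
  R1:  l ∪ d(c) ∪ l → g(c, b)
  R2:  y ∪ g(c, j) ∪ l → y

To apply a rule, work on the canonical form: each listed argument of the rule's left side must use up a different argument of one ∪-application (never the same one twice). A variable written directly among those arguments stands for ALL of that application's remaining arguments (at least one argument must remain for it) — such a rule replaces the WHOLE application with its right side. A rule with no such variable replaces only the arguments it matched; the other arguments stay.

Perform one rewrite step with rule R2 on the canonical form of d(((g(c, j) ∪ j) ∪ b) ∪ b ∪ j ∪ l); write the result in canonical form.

Canonical form:  d(b ∪ b ∪ g(c, j) ∪ j ∪ j ∪ l)
R2 matches:  uses g(c, j), l;  y := b ∪ b ∪ j ∪ j
Every leftover argument binds to the variable; the entire application is replaced.
Result:  d(b ∪ b ∪ j ∪ j)

Answer: d(b ∪ b ∪ j ∪ j)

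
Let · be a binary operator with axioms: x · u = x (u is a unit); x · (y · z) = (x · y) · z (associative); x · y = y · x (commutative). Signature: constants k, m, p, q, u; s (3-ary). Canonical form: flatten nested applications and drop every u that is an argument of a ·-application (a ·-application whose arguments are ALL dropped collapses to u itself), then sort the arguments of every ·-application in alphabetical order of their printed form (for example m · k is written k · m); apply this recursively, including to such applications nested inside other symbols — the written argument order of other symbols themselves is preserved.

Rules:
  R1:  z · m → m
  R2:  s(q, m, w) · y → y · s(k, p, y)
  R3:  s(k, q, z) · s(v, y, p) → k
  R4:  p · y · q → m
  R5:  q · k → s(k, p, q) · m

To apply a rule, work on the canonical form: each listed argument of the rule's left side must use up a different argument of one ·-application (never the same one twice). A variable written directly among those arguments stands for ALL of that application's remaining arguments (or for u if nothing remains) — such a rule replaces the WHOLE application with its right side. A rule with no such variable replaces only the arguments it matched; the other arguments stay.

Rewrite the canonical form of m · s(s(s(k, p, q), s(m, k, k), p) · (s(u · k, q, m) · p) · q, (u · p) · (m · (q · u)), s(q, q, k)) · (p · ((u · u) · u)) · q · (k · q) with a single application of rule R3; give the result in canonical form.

Answer: k · m · p · q · q · s(k · p · q, m · p · q, s(q, q, k))

Derivation:
Canonical form:  k · m · p · q · q · s(p · q · s(k, q, m) · s(s(k, p, q), s(m, k, k), p), m · p · q, s(q, q, k))
Match R3:  consume s(k, q, m), s(s(k, p, q), s(m, k, k), p);  v := s(k, p, q), y := s(m, k, k), z := m
Giving:  k · m · p · q · q · s(k · p · q, m · p · q, s(q, q, k))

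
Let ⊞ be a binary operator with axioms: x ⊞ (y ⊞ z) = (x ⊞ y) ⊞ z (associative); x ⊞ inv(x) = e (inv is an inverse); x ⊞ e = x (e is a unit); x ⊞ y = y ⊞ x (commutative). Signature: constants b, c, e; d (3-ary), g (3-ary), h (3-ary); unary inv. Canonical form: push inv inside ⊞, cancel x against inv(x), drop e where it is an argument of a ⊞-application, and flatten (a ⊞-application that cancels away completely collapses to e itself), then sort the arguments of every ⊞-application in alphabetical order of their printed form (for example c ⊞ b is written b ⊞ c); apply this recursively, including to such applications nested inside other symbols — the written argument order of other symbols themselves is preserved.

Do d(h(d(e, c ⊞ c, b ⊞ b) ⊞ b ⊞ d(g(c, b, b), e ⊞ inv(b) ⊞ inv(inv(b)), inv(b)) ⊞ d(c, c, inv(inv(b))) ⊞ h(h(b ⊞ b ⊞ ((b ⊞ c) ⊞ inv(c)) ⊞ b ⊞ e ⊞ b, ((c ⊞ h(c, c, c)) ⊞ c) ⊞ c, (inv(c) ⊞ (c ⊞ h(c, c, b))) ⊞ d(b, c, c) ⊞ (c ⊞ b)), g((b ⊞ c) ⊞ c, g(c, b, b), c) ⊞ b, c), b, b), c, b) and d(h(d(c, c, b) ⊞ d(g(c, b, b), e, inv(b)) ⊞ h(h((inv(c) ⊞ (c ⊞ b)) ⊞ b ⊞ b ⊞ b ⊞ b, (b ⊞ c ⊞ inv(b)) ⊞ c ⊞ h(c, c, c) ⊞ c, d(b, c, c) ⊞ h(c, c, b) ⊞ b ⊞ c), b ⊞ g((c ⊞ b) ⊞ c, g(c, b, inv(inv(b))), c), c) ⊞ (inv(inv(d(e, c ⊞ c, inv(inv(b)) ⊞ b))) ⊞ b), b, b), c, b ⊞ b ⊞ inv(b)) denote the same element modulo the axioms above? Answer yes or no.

Answer: yes — both canonical forms are d(h(b ⊞ d(c, c, b) ⊞ d(e, c ⊞ c, b ⊞ b) ⊞ d(g(c, b, b), e, inv(b)) ⊞ h(h(b ⊞ b ⊞ b ⊞ b ⊞ b, c ⊞ c ⊞ c ⊞ h(c, c, c), b ⊞ c ⊞ d(b, c, c) ⊞ h(c, c, b)), b ⊞ g(b ⊞ c ⊞ c, g(c, b, b), c), c), b, b), c, b)

Derivation:
Left:  d(h(d(e, c ⊞ c, b ⊞ b) ⊞ b ⊞ d(g(c, b, b), e ⊞ inv(b) ⊞ inv(inv(b)), inv(b)) ⊞ d(c, c, inv(inv(b))) ⊞ h(h(b ⊞ b ⊞ ((b ⊞ c) ⊞ inv(c)) ⊞ b ⊞ e ⊞ b, ((c ⊞ h(c, c, c)) ⊞ c) ⊞ c, (inv(c) ⊞ (c ⊞ h(c, c, b))) ⊞ d(b, c, c) ⊞ (c ⊞ b)), g((b ⊞ c) ⊞ c, g(c, b, b), c) ⊞ b, c), b, b), c, b)
  Descend into:  d(e, c ⊞ c, b ⊞ b) ⊞ b ⊞ d(g(c, b, b), e ⊞ inv(b) ⊞ inv(inv(b)), inv(b)) ⊞ d(c, c, inv(inv(b))) ⊞ h(h(b ⊞ b ⊞ ((b ⊞ c) ⊞ inv(c)) ⊞ b ⊞ e ⊞ b, ((c ⊞ h(c, c, c)) ⊞ c) ⊞ c, (inv(c) ⊞ (c ⊞ h(c, c, b))) ⊞ d(b, c, c) ⊞ (c ⊞ b)), g((b ⊞ c) ⊞ c, g(c, b, b), c) ⊞ b, c)
  Push inv inside:  distribute inv over ⊞ and collapse double inv
  Collect:  d(e, c ⊞ c, b ⊞ b) ⊞ b ⊞ d(g(c, b, b), e, inv(b)) ⊞ d(c, c, b) ⊞ h(h(b ⊞ b ⊞ b ⊞ b ⊞ b, c ⊞ c ⊞ c ⊞ h(c, c, c), b ⊞ c ⊞ d(b, c, c) ⊞ h(c, c, b)), b ⊞ g(b ⊞ c ⊞ c, g(c, b, b), c), c)
  Order the arguments:  b ⊞ d(c, c, b) ⊞ d(e, c ⊞ c, b ⊞ b) ⊞ d(g(c, b, b), e, inv(b)) ⊞ h(h(b ⊞ b ⊞ b ⊞ b ⊞ b, c ⊞ c ⊞ c ⊞ h(c, c, c), b ⊞ c ⊞ d(b, c, c) ⊞ h(c, c, b)), b ⊞ g(b ⊞ c ⊞ c, g(c, b, b), c), c)
  Put back:  d(h(b ⊞ d(c, c, b) ⊞ d(e, c ⊞ c, b ⊞ b) ⊞ d(g(c, b, b), e, inv(b)) ⊞ h(h(b ⊞ b ⊞ b ⊞ b ⊞ b, c ⊞ c ⊞ c ⊞ h(c, c, c), b ⊞ c ⊞ d(b, c, c) ⊞ h(c, c, b)), b ⊞ g(b ⊞ c ⊞ c, g(c, b, b), c), c), b, b), c, b)
Right:  d(h(d(c, c, b) ⊞ d(g(c, b, b), e, inv(b)) ⊞ h(h((inv(c) ⊞ (c ⊞ b)) ⊞ b ⊞ b ⊞ b ⊞ b, (b ⊞ c ⊞ inv(b)) ⊞ c ⊞ h(c, c, c) ⊞ c, d(b, c, c) ⊞ h(c, c, b) ⊞ b ⊞ c), b ⊞ g((c ⊞ b) ⊞ c, g(c, b, inv(inv(b))), c), c) ⊞ (inv(inv(d(e, c ⊞ c, inv(inv(b)) ⊞ b))) ⊞ b), b, b), c, b ⊞ b ⊞ inv(b))
  Focus inside:  d(c, c, b) ⊞ d(g(c, b, b), e, inv(b)) ⊞ h(h((inv(c) ⊞ (c ⊞ b)) ⊞ b ⊞ b ⊞ b ⊞ b, (b ⊞ c ⊞ inv(b)) ⊞ c ⊞ h(c, c, c) ⊞ c, d(b, c, c) ⊞ h(c, c, b) ⊞ b ⊞ c), b ⊞ g((c ⊞ b) ⊞ c, g(c, b, inv(inv(b))), c), c) ⊞ (inv(inv(d(e, c ⊞ c, inv(inv(b)) ⊞ b))) ⊞ b)
  Push inv inside:  distribute inv over ⊞ and collapse double inv
  Collect terms:  d(c, c, b) ⊞ d(g(c, b, b), e, inv(b)) ⊞ h(h(b ⊞ b ⊞ b ⊞ b ⊞ b, c ⊞ c ⊞ c ⊞ h(c, c, c), b ⊞ c ⊞ d(b, c, c) ⊞ h(c, c, b)), b ⊞ g(b ⊞ c ⊞ c, g(c, b, b), c), c) ⊞ d(e, c ⊞ c, b ⊞ b) ⊞ b
  Sort:  b ⊞ d(c, c, b) ⊞ d(e, c ⊞ c, b ⊞ b) ⊞ d(g(c, b, b), e, inv(b)) ⊞ h(h(b ⊞ b ⊞ b ⊞ b ⊞ b, c ⊞ c ⊞ c ⊞ h(c, c, c), b ⊞ c ⊞ d(b, c, c) ⊞ h(c, c, b)), b ⊞ g(b ⊞ c ⊞ c, g(c, b, b), c), c)
  Reassemble:  d(h(b ⊞ d(c, c, b) ⊞ d(e, c ⊞ c, b ⊞ b) ⊞ d(g(c, b, b), e, inv(b)) ⊞ h(h(b ⊞ b ⊞ b ⊞ b ⊞ b, c ⊞ c ⊞ c ⊞ h(c, c, c), b ⊞ c ⊞ d(b, c, c) ⊞ h(c, c, b)), b ⊞ g(b ⊞ c ⊞ c, g(c, b, b), c), c), b, b), c, b)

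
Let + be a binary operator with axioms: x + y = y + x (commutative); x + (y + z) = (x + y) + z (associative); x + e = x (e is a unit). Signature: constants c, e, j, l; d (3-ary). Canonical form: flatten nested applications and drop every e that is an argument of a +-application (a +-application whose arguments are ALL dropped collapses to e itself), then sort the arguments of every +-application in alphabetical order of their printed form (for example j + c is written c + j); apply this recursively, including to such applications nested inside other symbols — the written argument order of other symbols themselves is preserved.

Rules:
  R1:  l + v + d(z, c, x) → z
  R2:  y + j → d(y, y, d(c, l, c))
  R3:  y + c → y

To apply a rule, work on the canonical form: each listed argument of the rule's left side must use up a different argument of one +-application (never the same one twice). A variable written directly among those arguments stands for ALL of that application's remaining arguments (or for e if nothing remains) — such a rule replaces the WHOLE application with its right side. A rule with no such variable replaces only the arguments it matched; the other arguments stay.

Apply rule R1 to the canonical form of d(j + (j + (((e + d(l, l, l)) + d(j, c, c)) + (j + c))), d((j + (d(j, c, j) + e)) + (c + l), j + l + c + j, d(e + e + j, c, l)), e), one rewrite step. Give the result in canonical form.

Canonical form:  d(c + d(j, c, c) + d(l, l, l) + j + j + j, d(c + d(j, c, j) + j + l, c + j + j + l, d(j, c, l)), e)
R1 matches:  uses d(j, c, j), l;  v := c + j, x := j, z := j
The extension variable absorbs all remaining arguments, so the whole application is rewritten.
Giving:  d(c + d(j, c, c) + d(l, l, l) + j + j + j, d(j, c + j + j + l, d(j, c, l)), e)

Answer: d(c + d(j, c, c) + d(l, l, l) + j + j + j, d(j, c + j + j + l, d(j, c, l)), e)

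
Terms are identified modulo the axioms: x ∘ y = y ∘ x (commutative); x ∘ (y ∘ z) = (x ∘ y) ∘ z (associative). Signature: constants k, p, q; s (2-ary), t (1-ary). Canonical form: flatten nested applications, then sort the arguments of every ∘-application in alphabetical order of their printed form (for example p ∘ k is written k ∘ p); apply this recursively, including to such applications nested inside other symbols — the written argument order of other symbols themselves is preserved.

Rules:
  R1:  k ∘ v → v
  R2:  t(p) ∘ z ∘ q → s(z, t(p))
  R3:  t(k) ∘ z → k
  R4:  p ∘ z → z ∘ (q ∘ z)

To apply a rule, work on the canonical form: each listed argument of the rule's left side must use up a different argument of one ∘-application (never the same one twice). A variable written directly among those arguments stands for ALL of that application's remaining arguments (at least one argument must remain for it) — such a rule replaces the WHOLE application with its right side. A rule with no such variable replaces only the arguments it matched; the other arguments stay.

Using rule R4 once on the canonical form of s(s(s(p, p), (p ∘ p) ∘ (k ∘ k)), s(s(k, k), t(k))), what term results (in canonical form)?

Answer: s(s(s(p, p), k ∘ k ∘ k ∘ k ∘ p ∘ p ∘ q), s(s(k, k), t(k)))

Derivation:
Canonical form:  s(s(s(p, p), k ∘ k ∘ p ∘ p), s(s(k, k), t(k)))
Apply R4:  consuming p;  z := k ∘ k ∘ p
Every leftover argument binds to the variable; the entire application is replaced.
New term:  s(s(s(p, p), k ∘ k ∘ k ∘ k ∘ p ∘ p ∘ q), s(s(k, k), t(k)))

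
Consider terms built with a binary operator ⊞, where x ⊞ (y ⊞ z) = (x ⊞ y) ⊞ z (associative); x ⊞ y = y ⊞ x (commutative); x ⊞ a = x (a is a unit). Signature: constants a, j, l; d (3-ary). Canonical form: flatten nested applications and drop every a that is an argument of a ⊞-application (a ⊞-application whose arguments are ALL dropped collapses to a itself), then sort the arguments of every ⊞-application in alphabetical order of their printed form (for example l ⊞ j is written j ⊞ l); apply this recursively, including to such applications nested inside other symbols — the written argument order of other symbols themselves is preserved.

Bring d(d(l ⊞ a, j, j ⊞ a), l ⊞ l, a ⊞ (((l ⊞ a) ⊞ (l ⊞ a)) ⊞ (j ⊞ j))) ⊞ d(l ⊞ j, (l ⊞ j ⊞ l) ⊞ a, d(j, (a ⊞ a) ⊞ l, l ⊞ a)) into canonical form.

Answer: d(d(l, j, j), l ⊞ l, j ⊞ j ⊞ l ⊞ l) ⊞ d(j ⊞ l, j ⊞ l ⊞ l, d(j, l, l))

Derivation:
Canonicalize subterm:  d(d(l ⊞ a, j, j ⊞ a), l ⊞ l, a ⊞ (((l ⊞ a) ⊞ (l ⊞ a)) ⊞ (j ⊞ j)))  →  d(d(l, j, j), l ⊞ l, j ⊞ j ⊞ l ⊞ l)
Canonicalize subterm:  d(l ⊞ j, (l ⊞ j ⊞ l) ⊞ a, d(j, (a ⊞ a) ⊞ l, l ⊞ a))  →  d(j ⊞ l, j ⊞ l ⊞ l, d(j, l, l))
Order the arguments:  d(d(l, j, j), l ⊞ l, j ⊞ j ⊞ l ⊞ l) ⊞ d(j ⊞ l, j ⊞ l ⊞ l, d(j, l, l))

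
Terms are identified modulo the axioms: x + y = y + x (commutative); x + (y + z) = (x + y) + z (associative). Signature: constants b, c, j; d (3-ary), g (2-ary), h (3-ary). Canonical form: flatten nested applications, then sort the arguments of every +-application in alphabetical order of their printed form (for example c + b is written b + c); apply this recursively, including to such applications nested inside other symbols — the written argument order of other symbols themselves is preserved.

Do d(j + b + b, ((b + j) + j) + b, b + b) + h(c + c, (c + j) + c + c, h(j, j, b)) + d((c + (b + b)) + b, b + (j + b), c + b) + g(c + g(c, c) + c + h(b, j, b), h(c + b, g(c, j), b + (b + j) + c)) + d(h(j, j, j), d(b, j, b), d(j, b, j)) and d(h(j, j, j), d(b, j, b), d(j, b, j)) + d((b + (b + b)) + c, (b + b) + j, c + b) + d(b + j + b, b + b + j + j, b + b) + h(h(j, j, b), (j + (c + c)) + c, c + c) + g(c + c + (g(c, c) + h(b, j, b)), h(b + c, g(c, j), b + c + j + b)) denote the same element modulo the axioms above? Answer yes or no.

Answer: no — d(b + b + b + c, b + b + j, b + c) + d(b + b + j, b + b + j + j, b + b) + d(h(j, j, j), d(b, j, b), d(j, b, j)) + g(c + c + g(c, c) + h(b, j, b), h(b + c, g(c, j), b + b + c + j)) + h(c + c, c + c + c + j, h(j, j, b)) vs d(b + b + b + c, b + b + j, b + c) + d(b + b + j, b + b + j + j, b + b) + d(h(j, j, j), d(b, j, b), d(j, b, j)) + g(c + c + g(c, c) + h(b, j, b), h(b + c, g(c, j), b + b + c + j)) + h(h(j, j, b), c + c + c + j, c + c)

Derivation:
Left:  d(j + b + b, ((b + j) + j) + b, b + b) + h(c + c, (c + j) + c + c, h(j, j, b)) + d((c + (b + b)) + b, b + (j + b), c + b) + g(c + g(c, c) + c + h(b, j, b), h(c + b, g(c, j), b + (b + j) + c)) + d(h(j, j, j), d(b, j, b), d(j, b, j))
  Simplify inside:  d(j + b + b, ((b + j) + j) + b, b + b)  →  d(b + b + j, b + b + j + j, b + b)
  Simplify inside:  h(c + c, (c + j) + c + c, h(j, j, b))  →  h(c + c, c + c + c + j, h(j, j, b))
  Canonicalize subterm:  d((c + (b + b)) + b, b + (j + b), c + b)  →  d(b + b + b + c, b + b + j, b + c)
  Sort:  d(b + b + b + c, b + b + j, b + c) + d(b + b + j, b + b + j + j, b + b) + d(h(j, j, j), d(b, j, b), d(j, b, j)) + g(c + c + g(c, c) + h(b, j, b), h(b + c, g(c, j), b + b + c + j)) + h(c + c, c + c + c + j, h(j, j, b))
Right:  d(h(j, j, j), d(b, j, b), d(j, b, j)) + d((b + (b + b)) + c, (b + b) + j, c + b) + d(b + j + b, b + b + j + j, b + b) + h(h(j, j, b), (j + (c + c)) + c, c + c) + g(c + c + (g(c, c) + h(b, j, b)), h(b + c, g(c, j), b + c + j + b))
  Inside:  d((b + (b + b)) + c, (b + b) + j, c + b)  →  d(b + b + b + c, b + b + j, b + c)
  Inside:  d(b + j + b, b + b + j + j, b + b)  →  d(b + b + j, b + b + j + j, b + b)
  Simplify inside:  h(h(j, j, b), (j + (c + c)) + c, c + c)  →  h(h(j, j, b), c + c + c + j, c + c)
  Order the arguments:  d(b + b + b + c, b + b + j, b + c) + d(b + b + j, b + b + j + j, b + b) + d(h(j, j, j), d(b, j, b), d(j, b, j)) + g(c + c + g(c, c) + h(b, j, b), h(b + c, g(c, j), b + b + c + j)) + h(h(j, j, b), c + c + c + j, c + c)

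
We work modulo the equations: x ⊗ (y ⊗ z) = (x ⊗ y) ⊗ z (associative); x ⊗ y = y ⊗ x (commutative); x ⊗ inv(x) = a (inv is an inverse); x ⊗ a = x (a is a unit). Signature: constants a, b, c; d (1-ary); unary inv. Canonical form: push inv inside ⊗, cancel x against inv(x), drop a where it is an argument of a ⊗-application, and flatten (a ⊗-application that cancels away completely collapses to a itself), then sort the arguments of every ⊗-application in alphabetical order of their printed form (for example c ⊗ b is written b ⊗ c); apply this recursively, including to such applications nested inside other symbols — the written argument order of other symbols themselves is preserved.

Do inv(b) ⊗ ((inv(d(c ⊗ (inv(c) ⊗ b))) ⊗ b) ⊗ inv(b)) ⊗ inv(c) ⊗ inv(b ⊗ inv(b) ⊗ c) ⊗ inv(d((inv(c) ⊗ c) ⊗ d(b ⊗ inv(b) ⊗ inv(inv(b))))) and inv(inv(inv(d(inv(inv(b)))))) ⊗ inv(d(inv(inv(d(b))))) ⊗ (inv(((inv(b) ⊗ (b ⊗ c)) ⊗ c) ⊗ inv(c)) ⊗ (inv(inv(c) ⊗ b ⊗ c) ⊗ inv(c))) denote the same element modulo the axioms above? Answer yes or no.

Answer: yes — both canonical forms are inv(b) ⊗ inv(c) ⊗ inv(c) ⊗ inv(d(b)) ⊗ inv(d(d(b)))

Derivation:
Left:  inv(b) ⊗ ((inv(d(c ⊗ (inv(c) ⊗ b))) ⊗ b) ⊗ inv(b)) ⊗ inv(c) ⊗ inv(b ⊗ inv(b) ⊗ c) ⊗ inv(d((inv(c) ⊗ c) ⊗ d(b ⊗ inv(b) ⊗ inv(inv(b)))))
  Push inv inside:  distribute inv over ⊗ and collapse double inv
  Combine occurrences:  inv(b) ⊗ inv(d(b)) ⊗ inv(c) ⊗ inv(c) ⊗ inv(d(d(b)))
  Order the arguments:  inv(b) ⊗ inv(c) ⊗ inv(c) ⊗ inv(d(b)) ⊗ inv(d(d(b)))
Right:  inv(inv(inv(d(inv(inv(b)))))) ⊗ inv(d(inv(inv(d(b))))) ⊗ (inv(((inv(b) ⊗ (b ⊗ c)) ⊗ c) ⊗ inv(c)) ⊗ (inv(inv(c) ⊗ b ⊗ c) ⊗ inv(c)))
  Push inv inside:  distribute inv over ⊗ and collapse double inv
  Collect:  inv(d(b)) ⊗ inv(d(d(b))) ⊗ inv(b) ⊗ inv(c) ⊗ inv(c)
  Sort:  inv(b) ⊗ inv(c) ⊗ inv(c) ⊗ inv(d(b)) ⊗ inv(d(d(b)))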